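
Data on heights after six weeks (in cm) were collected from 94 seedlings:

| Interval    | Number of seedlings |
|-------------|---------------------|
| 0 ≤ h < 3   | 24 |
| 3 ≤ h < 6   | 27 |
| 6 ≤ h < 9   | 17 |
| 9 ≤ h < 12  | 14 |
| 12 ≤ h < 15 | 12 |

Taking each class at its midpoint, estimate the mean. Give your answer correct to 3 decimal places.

6.319

Midpoints: 1.5, 4.5, 7.5, 10.5, 13.5
Σfm = 24×1.5 + 27×4.5 + 17×7.5 + 14×10.5 + 12×13.5 = 594
n = Σf = 94
Mean = 594 / 94 = 6.3191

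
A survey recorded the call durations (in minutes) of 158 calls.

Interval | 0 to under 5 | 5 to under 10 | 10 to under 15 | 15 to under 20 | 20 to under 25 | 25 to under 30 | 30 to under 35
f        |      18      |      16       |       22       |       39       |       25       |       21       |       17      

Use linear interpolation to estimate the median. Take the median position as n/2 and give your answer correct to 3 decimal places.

17.949

Cumulative frequencies: 18, 34, 56, 95, 120, 141, 158
n = 158; position = n/2 = 79.
This falls in the class 15 to under 20: L = 15, F = 56, f = 39, h = 5.
Median ≈ 15 + ((79 − 56) / 39) × 5 = 17.9487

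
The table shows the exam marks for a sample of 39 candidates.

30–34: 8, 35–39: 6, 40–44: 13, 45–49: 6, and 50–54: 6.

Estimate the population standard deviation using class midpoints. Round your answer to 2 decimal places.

6.58

Midpoints: 32, 37, 42, 47, 52
n = 39, Σfm = 1618, mean = 41.4872
Σfm² = 68816
Σf(m − x̄)² = Σfm² − (Σfm)²/n = 68816 − 1618²/39 = 1689.7436
Population variance = 1689.7436 / 39 = 43.3268
Standard deviation = √43.3268 = 6.5823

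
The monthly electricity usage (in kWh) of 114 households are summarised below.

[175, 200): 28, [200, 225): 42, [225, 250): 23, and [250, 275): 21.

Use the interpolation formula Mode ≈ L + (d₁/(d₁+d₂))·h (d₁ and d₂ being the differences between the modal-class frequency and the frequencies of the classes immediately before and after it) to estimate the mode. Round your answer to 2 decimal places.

210.61

Modal class: [200, 225) (highest frequency 42).
d₁ = 42 − 28 = 14, d₂ = 42 − 23 = 19
Mode ≈ 200 + (14/(14+19)) × 25 = 200 + 10.6061 = 210.6061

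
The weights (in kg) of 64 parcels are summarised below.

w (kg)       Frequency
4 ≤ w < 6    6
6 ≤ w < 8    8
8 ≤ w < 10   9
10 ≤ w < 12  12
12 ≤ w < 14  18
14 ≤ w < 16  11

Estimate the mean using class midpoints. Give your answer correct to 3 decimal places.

Midpoints: 5, 7, 9, 11, 13, 15
Σfm = 6×5 + 8×7 + 9×9 + 12×11 + 18×13 + 11×15 = 698
n = Σf = 64
Mean = 698 / 64 = 10.9062

10.906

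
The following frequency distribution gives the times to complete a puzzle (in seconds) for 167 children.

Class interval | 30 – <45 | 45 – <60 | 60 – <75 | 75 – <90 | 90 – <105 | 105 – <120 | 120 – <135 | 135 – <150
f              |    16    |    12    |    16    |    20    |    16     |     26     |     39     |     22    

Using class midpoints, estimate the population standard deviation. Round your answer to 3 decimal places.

Midpoints: 37.5, 52.5, 67.5, 82.5, 97.5, 112.5, 127.5, 142.5
n = 167, Σfm = 16552.5, mean = 99.1168
Σfm² = 1826493.75
Σf(m − x̄)² = Σfm² − (Σfm)²/n = 1826493.75 − 16552.5²/167 = 185863.4731
Population variance = 185863.4731 / 167 = 1112.9549
Standard deviation = √1112.9549 = 33.3610

33.361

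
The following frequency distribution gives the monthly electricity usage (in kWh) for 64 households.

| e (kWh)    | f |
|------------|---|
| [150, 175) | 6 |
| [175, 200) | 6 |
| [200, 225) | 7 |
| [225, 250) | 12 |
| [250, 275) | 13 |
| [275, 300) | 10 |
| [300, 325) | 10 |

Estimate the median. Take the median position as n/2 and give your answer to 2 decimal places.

Cumulative frequencies: 6, 12, 19, 31, 44, 54, 64
n = 64; position = n/2 = 32.
This falls in the class [250, 275): L = 250, F = 31, f = 13, h = 25.
Median ≈ 250 + ((32 − 31) / 13) × 25 = 251.9231

251.92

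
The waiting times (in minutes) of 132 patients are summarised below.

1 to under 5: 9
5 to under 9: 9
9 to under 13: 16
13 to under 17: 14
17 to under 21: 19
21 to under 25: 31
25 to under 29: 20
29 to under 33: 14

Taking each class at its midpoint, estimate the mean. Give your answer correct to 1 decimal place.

Midpoints: 3, 7, 11, 15, 19, 23, 27, 31
Σfm = 9×3 + 9×7 + 16×11 + 14×15 + 19×19 + 31×23 + 20×27 + 14×31 = 2524
n = Σf = 132
Mean = 2524 / 132 = 19.1212

19.1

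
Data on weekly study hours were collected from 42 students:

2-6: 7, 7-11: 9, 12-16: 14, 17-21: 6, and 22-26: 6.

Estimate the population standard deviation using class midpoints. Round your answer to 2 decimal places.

Midpoints: 4, 9, 14, 19, 24
n = 42, Σfm = 563, mean = 13.4048
Σfm² = 9207
Σf(m − x̄)² = Σfm² − (Σfm)²/n = 9207 − 563²/42 = 1660.1190
Population variance = 1660.1190 / 42 = 39.5266
Standard deviation = √39.5266 = 6.2870

6.29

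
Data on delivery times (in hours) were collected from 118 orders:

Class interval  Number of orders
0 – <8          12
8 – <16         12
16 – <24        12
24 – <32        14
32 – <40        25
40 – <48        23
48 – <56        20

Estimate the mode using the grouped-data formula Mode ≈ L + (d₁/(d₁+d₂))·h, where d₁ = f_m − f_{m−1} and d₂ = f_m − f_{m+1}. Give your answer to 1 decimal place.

38.8

Modal class: 32 – <40 (highest frequency 25).
d₁ = 25 − 14 = 11, d₂ = 25 − 23 = 2
Mode ≈ 32 + (11/(11+2)) × 8 = 32 + 6.7692 = 38.7692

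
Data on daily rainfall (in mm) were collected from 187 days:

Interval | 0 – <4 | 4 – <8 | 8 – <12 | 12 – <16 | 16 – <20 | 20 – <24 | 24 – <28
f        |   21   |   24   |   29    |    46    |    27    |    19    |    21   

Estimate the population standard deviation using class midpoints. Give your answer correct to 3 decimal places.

Midpoints: 2, 6, 10, 14, 18, 22, 26
n = 187, Σfm = 2570, mean = 13.7433
Σfm² = 45004
Σf(m − x̄)² = Σfm² − (Σfm)²/n = 45004 − 2570²/187 = 9683.6791
Population variance = 9683.6791 / 187 = 51.7844
Standard deviation = √51.7844 = 7.1961

7.196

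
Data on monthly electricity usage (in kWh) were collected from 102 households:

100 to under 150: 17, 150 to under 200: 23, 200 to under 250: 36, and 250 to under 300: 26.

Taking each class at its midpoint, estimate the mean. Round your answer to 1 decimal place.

209.8

Midpoints: 125, 175, 225, 275
Σfm = 17×125 + 23×175 + 36×225 + 26×275 = 21400
n = Σf = 102
Mean = 21400 / 102 = 209.8039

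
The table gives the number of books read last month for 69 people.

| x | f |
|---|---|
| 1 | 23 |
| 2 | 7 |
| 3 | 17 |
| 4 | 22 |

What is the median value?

Cumulative frequencies: 23, 30, 47, 69
n = 69, so the median is the value in position (n+1)/2 = 35.
Position 35 falls at value 3.

3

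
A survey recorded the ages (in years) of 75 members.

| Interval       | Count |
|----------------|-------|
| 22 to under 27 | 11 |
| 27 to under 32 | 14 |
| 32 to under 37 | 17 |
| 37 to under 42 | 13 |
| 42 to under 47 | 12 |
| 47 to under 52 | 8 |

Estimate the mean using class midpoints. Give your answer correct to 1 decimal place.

Midpoints: 24.5, 29.5, 34.5, 39.5, 44.5, 49.5
Σfm = 11×24.5 + 14×29.5 + 17×34.5 + 13×39.5 + 12×44.5 + 8×49.5 = 2712.5
n = Σf = 75
Mean = 2712.5 / 75 = 36.1667

36.2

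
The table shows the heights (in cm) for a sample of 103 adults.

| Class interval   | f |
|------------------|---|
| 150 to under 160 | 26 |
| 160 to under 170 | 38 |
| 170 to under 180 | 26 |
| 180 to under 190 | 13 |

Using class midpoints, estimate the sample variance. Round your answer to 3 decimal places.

Midpoints: 155, 165, 175, 185
n = 103, Σfm = 17255, mean = 167.5243
Σfm² = 2900375
Σf(m − x̄)² = Σfm² − (Σfm)²/n = 2900375 − 17255²/103 = 9743.6893
Sample variance = 9743.6893 / 102 = 95.5264

95.526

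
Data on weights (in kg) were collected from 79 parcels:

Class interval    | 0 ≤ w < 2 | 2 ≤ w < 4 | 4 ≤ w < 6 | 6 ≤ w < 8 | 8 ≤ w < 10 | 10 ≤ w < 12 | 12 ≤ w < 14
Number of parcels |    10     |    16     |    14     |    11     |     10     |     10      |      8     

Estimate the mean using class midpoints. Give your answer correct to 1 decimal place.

Midpoints: 1, 3, 5, 7, 9, 11, 13
Σfm = 10×1 + 16×3 + 14×5 + 11×7 + 10×9 + 10×11 + 8×13 = 509
n = Σf = 79
Mean = 509 / 79 = 6.4430

6.4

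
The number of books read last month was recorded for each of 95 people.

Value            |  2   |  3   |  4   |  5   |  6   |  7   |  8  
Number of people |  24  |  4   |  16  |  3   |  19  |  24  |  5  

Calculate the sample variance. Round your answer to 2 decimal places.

4.32

Values: 2, 3, 4, 5, 6, 7, 8
n = 95, Σfx = 461, mean = 4.8526
Σfx² = 2643
Σf(x − x̄)² = Σfx² − (Σfx)²/n = 2643 − 461²/95 = 405.9368
Sample variance = 405.9368 / 94 = 4.3185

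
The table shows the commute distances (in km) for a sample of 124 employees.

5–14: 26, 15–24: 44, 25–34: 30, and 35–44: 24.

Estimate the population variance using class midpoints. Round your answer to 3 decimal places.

Midpoints: 9.5, 19.5, 29.5, 39.5
n = 124, Σfm = 2938, mean = 23.6935
Σfm² = 82631
Σf(m − x̄)² = Σfm² − (Σfm)²/n = 82631 − 2938²/124 = 13019.3548
Population variance = 13019.3548 / 124 = 104.9948

104.995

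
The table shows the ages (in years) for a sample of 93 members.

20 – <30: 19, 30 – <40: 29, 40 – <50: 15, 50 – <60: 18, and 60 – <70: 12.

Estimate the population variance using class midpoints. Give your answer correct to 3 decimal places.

Midpoints: 25, 35, 45, 55, 65
n = 93, Σfm = 3935, mean = 42.3118
Σfm² = 182925
Σf(m − x̄)² = Σfm² − (Σfm)²/n = 182925 − 3935²/93 = 16427.9570
Population variance = 16427.9570 / 93 = 176.6447

176.645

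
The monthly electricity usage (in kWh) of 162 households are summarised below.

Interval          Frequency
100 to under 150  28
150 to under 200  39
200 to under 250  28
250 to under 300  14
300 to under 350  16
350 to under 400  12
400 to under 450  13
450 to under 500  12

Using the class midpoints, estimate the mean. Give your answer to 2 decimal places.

Midpoints: 125, 175, 225, 275, 325, 375, 425, 475
Σfm = 28×125 + 39×175 + 28×225 + 14×275 + 16×325 + 12×375 + 13×425 + 12×475 = 41400
n = Σf = 162
Mean = 41400 / 162 = 255.5556

255.56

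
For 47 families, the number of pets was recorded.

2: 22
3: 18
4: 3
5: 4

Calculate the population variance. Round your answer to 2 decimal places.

Values: 2, 3, 4, 5
n = 47, Σfx = 130, mean = 2.7660
Σfx² = 398
Σf(x − x̄)² = Σfx² − (Σfx)²/n = 398 − 130²/47 = 38.4255
Population variance = 38.4255 / 47 = 0.8176

0.82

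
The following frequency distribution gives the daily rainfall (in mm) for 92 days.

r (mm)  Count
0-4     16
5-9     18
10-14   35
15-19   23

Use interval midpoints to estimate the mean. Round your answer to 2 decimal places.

Midpoints: 2, 7, 12, 17
Σfm = 16×2 + 18×7 + 35×12 + 23×17 = 969
n = Σf = 92
Mean = 969 / 92 = 10.5326

10.53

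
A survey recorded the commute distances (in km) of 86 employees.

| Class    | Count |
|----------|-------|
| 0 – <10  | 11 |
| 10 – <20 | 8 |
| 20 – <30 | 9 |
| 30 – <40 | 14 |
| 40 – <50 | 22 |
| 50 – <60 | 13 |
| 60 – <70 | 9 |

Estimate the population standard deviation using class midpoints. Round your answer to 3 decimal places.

18.415

Midpoints: 5, 15, 25, 35, 45, 55, 65
n = 86, Σfm = 3180, mean = 36.9767
Σfm² = 146750
Σf(m − x̄)² = Σfm² − (Σfm)²/n = 146750 − 3180²/86 = 29163.9535
Population variance = 29163.9535 / 86 = 339.1157
Standard deviation = √339.1157 = 18.4151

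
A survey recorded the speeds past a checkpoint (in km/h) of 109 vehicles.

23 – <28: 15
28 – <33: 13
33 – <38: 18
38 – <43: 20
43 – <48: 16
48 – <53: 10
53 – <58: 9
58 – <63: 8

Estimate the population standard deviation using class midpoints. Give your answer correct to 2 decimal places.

Midpoints: 25.5, 30.5, 35.5, 40.5, 45.5, 50.5, 55.5, 60.5
n = 109, Σfm = 4444.5, mean = 40.7752
Σfm² = 192967.25
Σf(m − x̄)² = Σfm² − (Σfm)²/n = 192967.25 − 4444.5²/109 = 11741.7431
Population variance = 11741.7431 / 109 = 107.7224
Standard deviation = √107.7224 = 10.3789

10.38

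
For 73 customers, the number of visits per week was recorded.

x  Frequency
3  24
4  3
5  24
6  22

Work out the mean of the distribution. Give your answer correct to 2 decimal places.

Values: 3, 4, 5, 6
Σfx = 24×3 + 3×4 + 24×5 + 22×6 = 336
n = Σf = 73
Mean = 336 / 73 = 4.6027

4.60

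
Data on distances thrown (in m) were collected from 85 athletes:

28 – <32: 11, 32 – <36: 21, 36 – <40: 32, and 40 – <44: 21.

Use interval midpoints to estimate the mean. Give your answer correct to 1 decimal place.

37.0

Midpoints: 30, 34, 38, 42
Σfm = 11×30 + 21×34 + 32×38 + 21×42 = 3142
n = Σf = 85
Mean = 3142 / 85 = 36.9647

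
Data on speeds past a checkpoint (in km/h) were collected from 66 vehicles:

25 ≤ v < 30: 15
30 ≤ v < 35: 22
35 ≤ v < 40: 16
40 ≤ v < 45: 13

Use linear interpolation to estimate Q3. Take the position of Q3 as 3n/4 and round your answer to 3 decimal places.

38.906

Cumulative frequencies: 15, 37, 53, 66
n = 66; position = 3n/4 = 49.5.
This falls in the class 35 ≤ v < 40: L = 35, F = 37, f = 16, h = 5.
Upper quartile ≈ 35 + ((49.5 − 37) / 16) × 5 = 38.9062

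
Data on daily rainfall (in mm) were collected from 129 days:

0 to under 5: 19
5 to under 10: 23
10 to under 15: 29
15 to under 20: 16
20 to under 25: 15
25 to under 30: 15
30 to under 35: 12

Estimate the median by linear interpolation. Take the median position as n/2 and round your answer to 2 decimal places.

Cumulative frequencies: 19, 42, 71, 87, 102, 117, 129
n = 129; position = n/2 = 64.5.
This falls in the class 10 to under 15: L = 10, F = 42, f = 29, h = 5.
Median ≈ 10 + ((64.5 − 42) / 29) × 5 = 13.8793

13.88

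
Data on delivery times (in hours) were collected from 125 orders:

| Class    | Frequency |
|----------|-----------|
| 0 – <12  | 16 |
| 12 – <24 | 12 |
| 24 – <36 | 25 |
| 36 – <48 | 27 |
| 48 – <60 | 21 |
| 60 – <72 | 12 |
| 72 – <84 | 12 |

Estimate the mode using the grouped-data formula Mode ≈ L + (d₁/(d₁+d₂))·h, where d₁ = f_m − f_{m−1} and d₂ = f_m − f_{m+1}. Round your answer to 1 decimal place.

39.0

Modal class: 36 – <48 (highest frequency 27).
d₁ = 27 − 25 = 2, d₂ = 27 − 21 = 6
Mode ≈ 36 + (2/(2+6)) × 12 = 36 + 3.0000 = 39.0000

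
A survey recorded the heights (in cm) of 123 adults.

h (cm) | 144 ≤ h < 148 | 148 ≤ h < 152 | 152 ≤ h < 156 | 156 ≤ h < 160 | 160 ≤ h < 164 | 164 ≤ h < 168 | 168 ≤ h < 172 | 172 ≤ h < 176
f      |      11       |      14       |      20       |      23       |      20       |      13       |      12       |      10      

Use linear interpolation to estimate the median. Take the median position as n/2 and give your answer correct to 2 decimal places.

Cumulative frequencies: 11, 25, 45, 68, 88, 101, 113, 123
n = 123; position = n/2 = 61.5.
This falls in the class 156 ≤ h < 160: L = 156, F = 45, f = 23, h = 4.
Median ≈ 156 + ((61.5 − 45) / 23) × 4 = 158.8696

158.87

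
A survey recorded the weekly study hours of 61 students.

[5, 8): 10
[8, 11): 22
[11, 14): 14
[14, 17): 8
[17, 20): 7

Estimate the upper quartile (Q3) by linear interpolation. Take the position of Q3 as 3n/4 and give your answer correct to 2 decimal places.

Cumulative frequencies: 10, 32, 46, 54, 61
n = 61; position = 3n/4 = 45.75.
This falls in the class [11, 14): L = 11, F = 32, f = 14, h = 3.
Upper quartile ≈ 11 + ((45.75 − 32) / 14) × 3 = 13.9464

13.95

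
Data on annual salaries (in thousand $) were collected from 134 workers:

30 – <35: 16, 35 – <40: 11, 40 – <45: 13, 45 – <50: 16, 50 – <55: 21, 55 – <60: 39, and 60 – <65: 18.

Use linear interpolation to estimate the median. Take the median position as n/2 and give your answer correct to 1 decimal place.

52.6

Cumulative frequencies: 16, 27, 40, 56, 77, 116, 134
n = 134; position = n/2 = 67.
This falls in the class 50 – <55: L = 50, F = 56, f = 21, h = 5.
Median ≈ 50 + ((67 − 56) / 21) × 5 = 52.6190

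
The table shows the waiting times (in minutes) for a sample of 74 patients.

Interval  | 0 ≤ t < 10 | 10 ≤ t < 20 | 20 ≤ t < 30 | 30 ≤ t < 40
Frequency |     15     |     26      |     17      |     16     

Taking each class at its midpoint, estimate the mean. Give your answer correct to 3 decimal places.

Midpoints: 5, 15, 25, 35
Σfm = 15×5 + 26×15 + 17×25 + 16×35 = 1450
n = Σf = 74
Mean = 1450 / 74 = 19.5946

19.595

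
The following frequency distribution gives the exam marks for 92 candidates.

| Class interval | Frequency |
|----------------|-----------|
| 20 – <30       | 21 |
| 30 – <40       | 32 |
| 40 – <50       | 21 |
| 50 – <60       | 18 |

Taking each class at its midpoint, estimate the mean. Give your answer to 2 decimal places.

Midpoints: 25, 35, 45, 55
Σfm = 21×25 + 32×35 + 21×45 + 18×55 = 3580
n = Σf = 92
Mean = 3580 / 92 = 38.9130

38.91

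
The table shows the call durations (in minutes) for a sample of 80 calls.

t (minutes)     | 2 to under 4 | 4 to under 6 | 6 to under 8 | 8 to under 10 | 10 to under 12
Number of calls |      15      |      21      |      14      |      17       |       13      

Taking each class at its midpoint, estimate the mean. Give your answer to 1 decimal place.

Midpoints: 3, 5, 7, 9, 11
Σfm = 15×3 + 21×5 + 14×7 + 17×9 + 13×11 = 544
n = Σf = 80
Mean = 544 / 80 = 6.8000

6.8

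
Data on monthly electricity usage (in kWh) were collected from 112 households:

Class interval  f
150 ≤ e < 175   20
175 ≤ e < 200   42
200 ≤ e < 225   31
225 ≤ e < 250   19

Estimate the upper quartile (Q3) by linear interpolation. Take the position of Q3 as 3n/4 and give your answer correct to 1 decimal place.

Cumulative frequencies: 20, 62, 93, 112
n = 112; position = 3n/4 = 84.
This falls in the class 200 ≤ e < 225: L = 200, F = 62, f = 31, h = 25.
Upper quartile ≈ 200 + ((84 − 62) / 31) × 25 = 217.7419

217.7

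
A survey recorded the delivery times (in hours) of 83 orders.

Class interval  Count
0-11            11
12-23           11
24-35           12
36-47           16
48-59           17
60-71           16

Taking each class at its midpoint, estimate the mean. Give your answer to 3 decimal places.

Midpoints: 5.5, 17.5, 29.5, 41.5, 53.5, 65.5
Σfm = 11×5.5 + 11×17.5 + 12×29.5 + 16×41.5 + 17×53.5 + 16×65.5 = 3228.5
n = Σf = 83
Mean = 3228.5 / 83 = 38.8976

38.898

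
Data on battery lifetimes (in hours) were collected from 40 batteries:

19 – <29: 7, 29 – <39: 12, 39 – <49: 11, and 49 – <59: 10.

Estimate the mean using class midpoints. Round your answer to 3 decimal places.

Midpoints: 24, 34, 44, 54
Σfm = 7×24 + 12×34 + 11×44 + 10×54 = 1600
n = Σf = 40
Mean = 1600 / 40 = 40.0000

40.000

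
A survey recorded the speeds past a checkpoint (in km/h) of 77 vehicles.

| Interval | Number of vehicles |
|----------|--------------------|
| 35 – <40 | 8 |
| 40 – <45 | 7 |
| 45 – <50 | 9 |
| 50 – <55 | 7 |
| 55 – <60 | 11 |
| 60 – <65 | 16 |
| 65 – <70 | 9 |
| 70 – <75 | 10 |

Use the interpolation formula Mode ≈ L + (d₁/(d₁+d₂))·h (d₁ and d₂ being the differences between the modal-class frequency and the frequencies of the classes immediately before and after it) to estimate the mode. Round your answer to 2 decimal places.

62.08

Modal class: 60 – <65 (highest frequency 16).
d₁ = 16 − 11 = 5, d₂ = 16 − 9 = 7
Mode ≈ 60 + (5/(5+7)) × 5 = 60 + 2.0833 = 62.0833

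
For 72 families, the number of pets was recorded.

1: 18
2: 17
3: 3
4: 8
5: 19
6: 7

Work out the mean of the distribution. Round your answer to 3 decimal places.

3.194

Values: 1, 2, 3, 4, 5, 6
Σfx = 18×1 + 17×2 + 3×3 + 8×4 + 19×5 + 7×6 = 230
n = Σf = 72
Mean = 230 / 72 = 3.1944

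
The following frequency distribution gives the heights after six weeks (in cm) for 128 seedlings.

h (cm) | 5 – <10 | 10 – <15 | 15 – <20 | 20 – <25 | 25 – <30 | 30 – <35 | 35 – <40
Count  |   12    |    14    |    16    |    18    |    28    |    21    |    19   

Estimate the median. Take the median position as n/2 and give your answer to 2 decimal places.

25.71

Cumulative frequencies: 12, 26, 42, 60, 88, 109, 128
n = 128; position = n/2 = 64.
This falls in the class 25 – <30: L = 25, F = 60, f = 28, h = 5.
Median ≈ 25 + ((64 − 60) / 28) × 5 = 25.7143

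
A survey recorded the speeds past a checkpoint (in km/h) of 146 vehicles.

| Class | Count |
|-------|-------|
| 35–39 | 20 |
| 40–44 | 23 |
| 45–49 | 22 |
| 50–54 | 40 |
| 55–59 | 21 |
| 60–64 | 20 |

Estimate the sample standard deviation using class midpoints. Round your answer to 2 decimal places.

7.92

Midpoints: 37, 42, 47, 52, 57, 62
n = 146, Σfm = 7257, mean = 49.7055
Σfm² = 369819
Σf(m − x̄)² = Σfm² − (Σfm)²/n = 369819 − 7257²/146 = 9106.3356
Sample variance = 9106.3356 / 145 = 62.8023
Standard deviation = √62.8023 = 7.9248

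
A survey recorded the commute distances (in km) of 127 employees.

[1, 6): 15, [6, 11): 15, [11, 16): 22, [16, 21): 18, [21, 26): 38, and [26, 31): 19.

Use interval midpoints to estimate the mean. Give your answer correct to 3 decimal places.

17.673

Midpoints: 3.5, 8.5, 13.5, 18.5, 23.5, 28.5
Σfm = 15×3.5 + 15×8.5 + 22×13.5 + 18×18.5 + 38×23.5 + 19×28.5 = 2244.5
n = Σf = 127
Mean = 2244.5 / 127 = 17.6732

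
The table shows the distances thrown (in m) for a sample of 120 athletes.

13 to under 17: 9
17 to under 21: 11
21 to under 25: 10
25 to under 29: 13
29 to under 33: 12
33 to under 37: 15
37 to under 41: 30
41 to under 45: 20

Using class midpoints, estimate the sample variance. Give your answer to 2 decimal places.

Midpoints: 15, 19, 23, 27, 31, 35, 39, 43
n = 120, Σfm = 3852, mean = 32.1000
Σfm² = 133280
Σf(m − x̄)² = Σfm² − (Σfm)²/n = 133280 − 3852²/120 = 9630.8000
Sample variance = 9630.8000 / 119 = 80.9311

80.93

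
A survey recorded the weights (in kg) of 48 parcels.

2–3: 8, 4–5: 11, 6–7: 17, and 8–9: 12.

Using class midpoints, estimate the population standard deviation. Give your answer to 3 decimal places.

2.048

Midpoints: 2.5, 4.5, 6.5, 8.5
n = 48, Σfm = 282, mean = 5.8750
Σfm² = 1858
Σf(m − x̄)² = Σfm² − (Σfm)²/n = 1858 − 282²/48 = 201.2500
Population variance = 201.2500 / 48 = 4.1927
Standard deviation = √4.1927 = 2.0476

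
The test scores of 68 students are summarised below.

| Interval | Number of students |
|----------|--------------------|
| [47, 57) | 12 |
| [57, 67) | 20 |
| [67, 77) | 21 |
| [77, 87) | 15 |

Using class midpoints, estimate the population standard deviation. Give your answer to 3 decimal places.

10.192

Midpoints: 52, 62, 72, 82
n = 68, Σfm = 4606, mean = 67.7353
Σfm² = 319052
Σf(m − x̄)² = Σfm² − (Σfm)²/n = 319052 − 4606²/68 = 7063.2353
Population variance = 7063.2353 / 68 = 103.8711
Standard deviation = √103.8711 = 10.1917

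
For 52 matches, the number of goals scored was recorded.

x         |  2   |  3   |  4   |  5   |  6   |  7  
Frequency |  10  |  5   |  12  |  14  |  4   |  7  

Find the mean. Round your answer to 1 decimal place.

4.3

Values: 2, 3, 4, 5, 6, 7
Σfx = 10×2 + 5×3 + 12×4 + 14×5 + 4×6 + 7×7 = 226
n = Σf = 52
Mean = 226 / 52 = 4.3462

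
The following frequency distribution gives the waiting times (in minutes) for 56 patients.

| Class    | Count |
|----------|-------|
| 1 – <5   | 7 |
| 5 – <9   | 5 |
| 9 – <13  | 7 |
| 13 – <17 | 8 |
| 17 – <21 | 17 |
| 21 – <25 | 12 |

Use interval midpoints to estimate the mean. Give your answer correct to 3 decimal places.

Midpoints: 3, 7, 11, 15, 19, 23
Σfm = 7×3 + 5×7 + 7×11 + 8×15 + 17×19 + 12×23 = 852
n = Σf = 56
Mean = 852 / 56 = 15.2143

15.214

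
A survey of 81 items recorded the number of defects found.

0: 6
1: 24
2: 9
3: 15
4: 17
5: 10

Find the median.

3

Cumulative frequencies: 6, 30, 39, 54, 71, 81
n = 81, so the median is the value in position (n+1)/2 = 41.
Position 41 falls at value 3.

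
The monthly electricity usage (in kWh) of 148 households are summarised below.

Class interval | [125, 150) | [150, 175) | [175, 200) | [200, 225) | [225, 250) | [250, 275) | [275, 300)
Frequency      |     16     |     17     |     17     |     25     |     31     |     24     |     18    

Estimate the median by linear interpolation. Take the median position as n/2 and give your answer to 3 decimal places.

Cumulative frequencies: 16, 33, 50, 75, 106, 130, 148
n = 148; position = n/2 = 74.
This falls in the class [200, 225): L = 200, F = 50, f = 25, h = 25.
Median ≈ 200 + ((74 − 50) / 25) × 25 = 224.0000

224.000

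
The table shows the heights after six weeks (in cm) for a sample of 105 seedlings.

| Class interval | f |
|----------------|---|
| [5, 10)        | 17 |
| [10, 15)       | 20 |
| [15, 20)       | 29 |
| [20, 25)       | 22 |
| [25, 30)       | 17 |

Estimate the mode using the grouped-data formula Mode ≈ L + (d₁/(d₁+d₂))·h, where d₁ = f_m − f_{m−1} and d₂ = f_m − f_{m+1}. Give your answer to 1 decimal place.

17.8

Modal class: [15, 20) (highest frequency 29).
d₁ = 29 − 20 = 9, d₂ = 29 − 22 = 7
Mode ≈ 15 + (9/(9+7)) × 5 = 15 + 2.8125 = 17.8125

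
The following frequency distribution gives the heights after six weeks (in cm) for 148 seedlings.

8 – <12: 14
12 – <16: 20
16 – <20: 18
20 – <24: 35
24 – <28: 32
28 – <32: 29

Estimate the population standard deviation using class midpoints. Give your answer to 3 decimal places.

6.336

Midpoints: 10, 14, 18, 22, 26, 30
n = 148, Σfm = 3216, mean = 21.7297
Σfm² = 75824
Σf(m − x̄)² = Σfm² − (Σfm)²/n = 75824 − 3216²/148 = 5941.1892
Population variance = 5941.1892 / 148 = 40.1432
Standard deviation = √40.1432 = 6.3359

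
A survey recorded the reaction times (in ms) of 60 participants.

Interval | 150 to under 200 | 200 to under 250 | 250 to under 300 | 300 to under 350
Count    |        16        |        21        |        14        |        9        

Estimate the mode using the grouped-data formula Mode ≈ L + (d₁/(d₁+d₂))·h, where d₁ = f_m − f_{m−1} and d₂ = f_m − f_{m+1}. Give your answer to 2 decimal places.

220.83

Modal class: 200 to under 250 (highest frequency 21).
d₁ = 21 − 16 = 5, d₂ = 21 − 14 = 7
Mode ≈ 200 + (5/(5+7)) × 50 = 200 + 20.8333 = 220.8333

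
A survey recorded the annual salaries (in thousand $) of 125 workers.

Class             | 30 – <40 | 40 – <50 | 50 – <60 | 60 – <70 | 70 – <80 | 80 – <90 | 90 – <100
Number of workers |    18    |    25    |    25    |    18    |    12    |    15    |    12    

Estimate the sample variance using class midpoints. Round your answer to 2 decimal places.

Midpoints: 35, 45, 55, 65, 75, 85, 95
n = 125, Σfm = 7615, mean = 60.9200
Σfm² = 508525
Σf(m − x̄)² = Σfm² − (Σfm)²/n = 508525 − 7615²/125 = 44619.2000
Sample variance = 44619.2000 / 124 = 359.8323

359.83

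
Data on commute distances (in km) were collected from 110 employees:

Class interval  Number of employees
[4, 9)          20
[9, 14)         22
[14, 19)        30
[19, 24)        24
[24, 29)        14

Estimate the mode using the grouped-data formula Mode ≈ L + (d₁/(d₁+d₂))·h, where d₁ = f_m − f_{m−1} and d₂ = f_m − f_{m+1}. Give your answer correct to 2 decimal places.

16.86

Modal class: [14, 19) (highest frequency 30).
d₁ = 30 − 22 = 8, d₂ = 30 − 24 = 6
Mode ≈ 14 + (8/(8+6)) × 5 = 14 + 2.8571 = 16.8571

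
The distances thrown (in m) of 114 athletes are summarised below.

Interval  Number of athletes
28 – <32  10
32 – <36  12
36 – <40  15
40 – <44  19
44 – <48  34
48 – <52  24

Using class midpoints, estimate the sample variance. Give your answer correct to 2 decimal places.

Midpoints: 30, 34, 38, 42, 46, 50
n = 114, Σfm = 4840, mean = 42.4561
Σfm² = 209992
Σf(m − x̄)² = Σfm² − (Σfm)²/n = 209992 − 4840²/114 = 4504.2807
Sample variance = 4504.2807 / 113 = 39.8609

39.86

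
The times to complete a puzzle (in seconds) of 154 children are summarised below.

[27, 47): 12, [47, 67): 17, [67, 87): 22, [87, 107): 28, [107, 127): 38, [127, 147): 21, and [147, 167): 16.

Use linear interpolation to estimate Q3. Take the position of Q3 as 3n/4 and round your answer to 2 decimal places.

Cumulative frequencies: 12, 29, 51, 79, 117, 138, 154
n = 154; position = 3n/4 = 115.5.
This falls in the class [107, 127): L = 107, F = 79, f = 38, h = 20.
Upper quartile ≈ 107 + ((115.5 − 79) / 38) × 20 = 126.2105

126.21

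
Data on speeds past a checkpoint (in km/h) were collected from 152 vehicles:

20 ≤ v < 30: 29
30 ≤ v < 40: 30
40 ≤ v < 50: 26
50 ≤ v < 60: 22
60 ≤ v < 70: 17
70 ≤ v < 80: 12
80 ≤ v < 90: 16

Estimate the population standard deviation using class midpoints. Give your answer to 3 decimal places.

19.358

Midpoints: 25, 35, 45, 55, 65, 75, 85
n = 152, Σfm = 7520, mean = 49.4737
Σfm² = 429000
Σf(m − x̄)² = Σfm² − (Σfm)²/n = 429000 − 7520²/152 = 56957.8947
Population variance = 56957.8947 / 152 = 374.7230
Standard deviation = √374.7230 = 19.3578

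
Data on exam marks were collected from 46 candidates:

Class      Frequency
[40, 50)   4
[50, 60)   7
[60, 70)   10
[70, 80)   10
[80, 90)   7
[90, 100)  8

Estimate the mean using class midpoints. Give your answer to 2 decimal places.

72.17

Midpoints: 45, 55, 65, 75, 85, 95
Σfm = 4×45 + 7×55 + 10×65 + 10×75 + 7×85 + 8×95 = 3320
n = Σf = 46
Mean = 3320 / 46 = 72.1739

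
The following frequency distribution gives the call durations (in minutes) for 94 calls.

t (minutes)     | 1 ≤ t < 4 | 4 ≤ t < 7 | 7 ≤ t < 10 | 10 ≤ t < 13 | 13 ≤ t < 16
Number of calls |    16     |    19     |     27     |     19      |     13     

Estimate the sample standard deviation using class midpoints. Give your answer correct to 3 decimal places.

3.856

Midpoints: 2.5, 5.5, 8.5, 11.5, 14.5
n = 94, Σfm = 781, mean = 8.3085
Σfm² = 7871.5
Σf(m − x̄)² = Σfm² − (Σfm)²/n = 7871.5 − 781²/94 = 1382.5532
Sample variance = 1382.5532 / 93 = 14.8662
Standard deviation = √14.8662 = 3.8557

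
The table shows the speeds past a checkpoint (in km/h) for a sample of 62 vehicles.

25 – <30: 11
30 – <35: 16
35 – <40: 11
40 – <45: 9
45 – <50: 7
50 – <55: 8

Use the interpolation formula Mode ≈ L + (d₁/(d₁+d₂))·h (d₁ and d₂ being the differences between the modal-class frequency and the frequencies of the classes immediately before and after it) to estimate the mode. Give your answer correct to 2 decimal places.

Modal class: 30 – <35 (highest frequency 16).
d₁ = 16 − 11 = 5, d₂ = 16 − 11 = 5
Mode ≈ 30 + (5/(5+5)) × 5 = 30 + 2.5000 = 32.5000

32.50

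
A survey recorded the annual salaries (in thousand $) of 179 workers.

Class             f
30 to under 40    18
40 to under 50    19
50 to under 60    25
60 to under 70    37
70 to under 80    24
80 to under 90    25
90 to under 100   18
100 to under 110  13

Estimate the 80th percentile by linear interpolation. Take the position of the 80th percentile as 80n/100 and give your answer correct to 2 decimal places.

88.08

Cumulative frequencies: 18, 37, 62, 99, 123, 148, 166, 179
n = 179; position = 80n/100 = 143.2.
This falls in the class 80 to under 90: L = 80, F = 123, f = 25, h = 10.
80th percentile ≈ 80 + ((143.2 − 123) / 25) × 10 = 88.0800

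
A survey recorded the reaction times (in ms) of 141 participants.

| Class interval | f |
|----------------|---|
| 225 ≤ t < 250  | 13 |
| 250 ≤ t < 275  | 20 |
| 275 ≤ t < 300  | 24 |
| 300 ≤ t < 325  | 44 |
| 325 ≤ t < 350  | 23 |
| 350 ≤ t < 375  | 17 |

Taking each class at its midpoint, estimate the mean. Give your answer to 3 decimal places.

Midpoints: 237.5, 262.5, 287.5, 312.5, 337.5, 362.5
Σfm = 13×237.5 + 20×262.5 + 24×287.5 + 44×312.5 + 23×337.5 + 17×362.5 = 42912.5
n = Σf = 141
Mean = 42912.5 / 141 = 304.3440

304.344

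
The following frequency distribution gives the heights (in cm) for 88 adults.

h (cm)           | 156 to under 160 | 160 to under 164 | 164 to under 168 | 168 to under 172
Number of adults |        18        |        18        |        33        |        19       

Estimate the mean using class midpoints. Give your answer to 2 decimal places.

164.41

Midpoints: 158, 162, 166, 170
Σfm = 18×158 + 18×162 + 33×166 + 19×170 = 14468
n = Σf = 88
Mean = 14468 / 88 = 164.4091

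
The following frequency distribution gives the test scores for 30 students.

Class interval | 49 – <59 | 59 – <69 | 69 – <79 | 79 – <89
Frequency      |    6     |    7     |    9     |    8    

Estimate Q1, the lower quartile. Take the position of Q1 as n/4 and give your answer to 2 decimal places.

61.14

Cumulative frequencies: 6, 13, 22, 30
n = 30; position = n/4 = 7.5.
This falls in the class 59 – <69: L = 59, F = 6, f = 7, h = 10.
Lower quartile ≈ 59 + ((7.5 − 6) / 7) × 10 = 61.1429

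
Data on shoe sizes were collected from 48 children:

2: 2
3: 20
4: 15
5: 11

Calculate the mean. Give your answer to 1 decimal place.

Values: 2, 3, 4, 5
Σfx = 2×2 + 20×3 + 15×4 + 11×5 = 179
n = Σf = 48
Mean = 179 / 48 = 3.7292

3.7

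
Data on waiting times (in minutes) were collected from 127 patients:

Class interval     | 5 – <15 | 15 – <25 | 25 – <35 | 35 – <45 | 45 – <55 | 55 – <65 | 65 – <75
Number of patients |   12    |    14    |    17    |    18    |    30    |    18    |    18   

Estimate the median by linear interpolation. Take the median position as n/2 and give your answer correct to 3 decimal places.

45.833

Cumulative frequencies: 12, 26, 43, 61, 91, 109, 127
n = 127; position = n/2 = 63.5.
This falls in the class 45 – <55: L = 45, F = 61, f = 30, h = 10.
Median ≈ 45 + ((63.5 − 61) / 30) × 10 = 45.8333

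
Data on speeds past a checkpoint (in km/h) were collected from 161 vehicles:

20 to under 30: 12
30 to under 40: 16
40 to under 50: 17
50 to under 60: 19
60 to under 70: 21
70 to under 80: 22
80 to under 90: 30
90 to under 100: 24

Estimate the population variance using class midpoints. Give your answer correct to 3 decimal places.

484.997

Midpoints: 25, 35, 45, 55, 65, 75, 85, 95
n = 161, Σfm = 10515, mean = 65.3106
Σfm² = 764825
Σf(m − x̄)² = Σfm² − (Σfm)²/n = 764825 − 10515²/161 = 78084.4720
Population variance = 78084.4720 / 161 = 484.9967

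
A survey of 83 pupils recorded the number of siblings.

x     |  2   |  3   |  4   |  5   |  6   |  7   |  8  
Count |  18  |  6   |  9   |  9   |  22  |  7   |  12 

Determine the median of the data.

Cumulative frequencies: 18, 24, 33, 42, 64, 71, 83
n = 83, so the median is the value in position (n+1)/2 = 42.
Position 42 falls at value 5.

5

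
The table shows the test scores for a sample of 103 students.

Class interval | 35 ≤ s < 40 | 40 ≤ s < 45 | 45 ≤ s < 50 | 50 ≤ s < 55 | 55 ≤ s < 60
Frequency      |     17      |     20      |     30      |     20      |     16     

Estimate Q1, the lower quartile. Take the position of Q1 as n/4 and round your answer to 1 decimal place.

42.2

Cumulative frequencies: 17, 37, 67, 87, 103
n = 103; position = n/4 = 25.75.
This falls in the class 40 ≤ s < 45: L = 40, F = 17, f = 20, h = 5.
Lower quartile ≈ 40 + ((25.75 − 17) / 20) × 5 = 42.1875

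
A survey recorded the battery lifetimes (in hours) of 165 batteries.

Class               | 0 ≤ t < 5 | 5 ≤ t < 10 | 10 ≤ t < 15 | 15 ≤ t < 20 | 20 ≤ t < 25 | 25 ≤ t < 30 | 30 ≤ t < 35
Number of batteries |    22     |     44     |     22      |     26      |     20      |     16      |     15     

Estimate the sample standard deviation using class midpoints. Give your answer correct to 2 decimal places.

Midpoints: 2.5, 7.5, 12.5, 17.5, 22.5, 27.5, 32.5
n = 165, Σfm = 2492.5, mean = 15.1061
Σfm² = 52081.25
Σf(m − x̄)² = Σfm² − (Σfm)²/n = 52081.25 − 2492.5²/165 = 14429.3939
Sample variance = 14429.3939 / 164 = 87.9841
Standard deviation = √87.9841 = 9.3800

9.38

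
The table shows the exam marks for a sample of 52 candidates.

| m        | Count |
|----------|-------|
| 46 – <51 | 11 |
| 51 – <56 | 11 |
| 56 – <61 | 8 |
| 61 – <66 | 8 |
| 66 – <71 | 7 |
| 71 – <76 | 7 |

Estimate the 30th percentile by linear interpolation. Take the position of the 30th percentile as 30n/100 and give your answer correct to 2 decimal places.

53.09

Cumulative frequencies: 11, 22, 30, 38, 45, 52
n = 52; position = 30n/100 = 15.6.
This falls in the class 51 – <56: L = 51, F = 11, f = 11, h = 5.
30th percentile ≈ 51 + ((15.6 − 11) / 11) × 5 = 53.0909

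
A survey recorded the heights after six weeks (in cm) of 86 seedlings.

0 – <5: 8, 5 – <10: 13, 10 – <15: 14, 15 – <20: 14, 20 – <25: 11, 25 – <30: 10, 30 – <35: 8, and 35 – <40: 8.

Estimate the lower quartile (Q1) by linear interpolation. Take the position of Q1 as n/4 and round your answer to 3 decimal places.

Cumulative frequencies: 8, 21, 35, 49, 60, 70, 78, 86
n = 86; position = n/4 = 21.5.
This falls in the class 10 – <15: L = 10, F = 21, f = 14, h = 5.
Lower quartile ≈ 10 + ((21.5 − 21) / 14) × 5 = 10.1786

10.179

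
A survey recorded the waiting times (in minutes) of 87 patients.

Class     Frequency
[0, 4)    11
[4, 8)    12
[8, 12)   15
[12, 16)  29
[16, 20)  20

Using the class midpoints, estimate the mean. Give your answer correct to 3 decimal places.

Midpoints: 2, 6, 10, 14, 18
Σfm = 11×2 + 12×6 + 15×10 + 29×14 + 20×18 = 1010
n = Σf = 87
Mean = 1010 / 87 = 11.6092

11.609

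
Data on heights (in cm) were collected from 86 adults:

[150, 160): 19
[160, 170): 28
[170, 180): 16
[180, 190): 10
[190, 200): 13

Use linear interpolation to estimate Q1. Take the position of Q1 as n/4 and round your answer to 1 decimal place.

160.9

Cumulative frequencies: 19, 47, 63, 73, 86
n = 86; position = n/4 = 21.5.
This falls in the class [160, 170): L = 160, F = 19, f = 28, h = 10.
Lower quartile ≈ 160 + ((21.5 − 19) / 28) × 10 = 160.8929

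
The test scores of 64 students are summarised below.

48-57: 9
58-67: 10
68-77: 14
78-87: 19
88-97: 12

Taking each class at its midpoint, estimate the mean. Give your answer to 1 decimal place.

Midpoints: 52.5, 62.5, 72.5, 82.5, 92.5
Σfm = 9×52.5 + 10×62.5 + 14×72.5 + 19×82.5 + 12×92.5 = 4790
n = Σf = 64
Mean = 4790 / 64 = 74.8438

74.8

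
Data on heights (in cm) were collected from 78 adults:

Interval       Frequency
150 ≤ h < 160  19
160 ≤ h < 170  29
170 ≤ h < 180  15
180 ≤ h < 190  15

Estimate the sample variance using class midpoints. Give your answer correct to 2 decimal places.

110.82

Midpoints: 155, 165, 175, 185
n = 78, Σfm = 13130, mean = 168.3333
Σfm² = 2218750
Σf(m − x̄)² = Σfm² − (Σfm)²/n = 2218750 − 13130²/78 = 8533.3333
Sample variance = 8533.3333 / 77 = 110.8225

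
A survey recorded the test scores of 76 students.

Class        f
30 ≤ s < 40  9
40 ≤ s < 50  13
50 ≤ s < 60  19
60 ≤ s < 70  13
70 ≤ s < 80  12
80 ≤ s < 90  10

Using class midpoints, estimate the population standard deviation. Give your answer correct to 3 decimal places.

Midpoints: 35, 45, 55, 65, 75, 85
n = 76, Σfm = 4540, mean = 59.7368
Σfm² = 289500
Σf(m − x̄)² = Σfm² − (Σfm)²/n = 289500 − 4540²/76 = 18294.7368
Population variance = 18294.7368 / 76 = 240.7202
Standard deviation = √240.7202 = 15.5152

15.515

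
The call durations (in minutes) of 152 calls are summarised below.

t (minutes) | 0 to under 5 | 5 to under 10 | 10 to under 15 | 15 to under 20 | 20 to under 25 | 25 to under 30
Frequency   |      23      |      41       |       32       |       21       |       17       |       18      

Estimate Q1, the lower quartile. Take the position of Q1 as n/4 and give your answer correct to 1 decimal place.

Cumulative frequencies: 23, 64, 96, 117, 134, 152
n = 152; position = n/4 = 38.
This falls in the class 5 to under 10: L = 5, F = 23, f = 41, h = 5.
Lower quartile ≈ 5 + ((38 − 23) / 41) × 5 = 6.8293

6.8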